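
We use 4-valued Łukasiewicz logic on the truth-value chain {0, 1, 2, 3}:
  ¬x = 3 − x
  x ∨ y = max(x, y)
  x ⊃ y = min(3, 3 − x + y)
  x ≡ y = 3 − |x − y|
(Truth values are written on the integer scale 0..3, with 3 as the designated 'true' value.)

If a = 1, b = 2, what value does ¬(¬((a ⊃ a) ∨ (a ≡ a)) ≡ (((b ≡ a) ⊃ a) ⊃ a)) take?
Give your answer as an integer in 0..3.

2

a ⊃ a = 1 ⊃ 1 = 3
a ≡ a = 1 ≡ 1 = 3
(a ⊃ a) ∨ (a ≡ a) = 3 ∨ 3 = 3
¬((a ⊃ a) ∨ (a ≡ a)) = ¬3 = 0
b ≡ a = 2 ≡ 1 = 2
(b ≡ a) ⊃ a = 2 ⊃ 1 = 2
((b ≡ a) ⊃ a) ⊃ a = 2 ⊃ 1 = 2
¬((a ⊃ a) ∨ (a ≡ a)) ≡ (((b ≡ a) ⊃ a) ⊃ a) = 0 ≡ 2 = 1
¬(¬((a ⊃ a) ∨ (a ≡ a)) ≡ (((b ≡ a) ⊃ a) ⊃ a)) = ¬1 = 2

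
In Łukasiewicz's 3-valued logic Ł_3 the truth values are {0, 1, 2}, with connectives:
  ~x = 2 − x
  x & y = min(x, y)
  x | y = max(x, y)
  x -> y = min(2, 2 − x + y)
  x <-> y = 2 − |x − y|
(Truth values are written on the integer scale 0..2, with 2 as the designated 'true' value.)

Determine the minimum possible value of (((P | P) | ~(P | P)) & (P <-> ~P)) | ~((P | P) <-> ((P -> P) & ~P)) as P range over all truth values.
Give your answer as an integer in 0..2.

1

Take P = 1:
P | P = 1 | 1 = 1
P | P = 1 | 1 = 1
~(P | P) = ~1 = 1
(P | P) | ~(P | P) = 1 | 1 = 1
~P = ~1 = 1
P <-> ~P = 1 <-> 1 = 2
((P | P) | ~(P | P)) & (P <-> ~P) = 1 & 2 = 1
P | P = 1 | 1 = 1
P -> P = 1 -> 1 = 2
~P = ~1 = 1
(P -> P) & ~P = 2 & 1 = 1
(P | P) <-> ((P -> P) & ~P) = 1 <-> 1 = 2
~((P | P) <-> ((P -> P) & ~P)) = ~2 = 0
(((P | P) | ~(P | P)) & (P <-> ~P)) | ~((P | P) <-> ((P -> P) & ~P)) = 1 | 0 = 1
No assignment yields a value below 1, so this is the minimum.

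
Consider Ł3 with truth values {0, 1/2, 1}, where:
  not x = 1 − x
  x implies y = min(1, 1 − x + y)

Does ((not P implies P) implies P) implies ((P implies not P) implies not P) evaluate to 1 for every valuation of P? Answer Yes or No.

Yes

P = 0 ↦ 1
P = 1/2 ↦ 1
P = 1 ↦ 1
Every assignment gives a value ≥ 1.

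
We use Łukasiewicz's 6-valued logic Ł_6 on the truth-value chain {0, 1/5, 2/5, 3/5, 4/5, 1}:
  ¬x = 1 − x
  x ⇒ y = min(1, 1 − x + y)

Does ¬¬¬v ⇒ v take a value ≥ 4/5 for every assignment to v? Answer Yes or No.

Counterexample: take v = 0.
¬v = ¬0 = 1
¬¬v = ¬1 = 0
¬¬¬v = ¬0 = 1
¬¬¬v ⇒ v = 1 ⇒ 0 = 0
This gives 0, which is below 4/5.

No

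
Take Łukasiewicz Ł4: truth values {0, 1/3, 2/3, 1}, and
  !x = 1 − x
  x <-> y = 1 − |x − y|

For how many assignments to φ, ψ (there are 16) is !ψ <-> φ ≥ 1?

φ = 0, ψ = 0 ↦ 0  <
φ = 0, ψ = 1/3 ↦ 1/3  <
φ = 0, ψ = 2/3 ↦ 2/3  <
φ = 0, ψ = 1 ↦ 1  ≥
φ = 1/3, ψ = 0 ↦ 1/3  <
φ = 1/3, ψ = 1/3 ↦ 2/3  <
φ = 1/3, ψ = 2/3 ↦ 1  ≥
φ = 1/3, ψ = 1 ↦ 2/3  <
φ = 2/3, ψ = 0 ↦ 2/3  <
φ = 2/3, ψ = 1/3 ↦ 1  ≥
φ = 2/3, ψ = 2/3 ↦ 2/3  <
φ = 2/3, ψ = 1 ↦ 1/3  <
φ = 1, ψ = 0 ↦ 1  ≥
φ = 1, ψ = 1/3 ↦ 2/3  <
φ = 1, ψ = 2/3 ↦ 1/3  <
φ = 1, ψ = 1 ↦ 0  <
So 4 of the 16 assignments meet the threshold.

4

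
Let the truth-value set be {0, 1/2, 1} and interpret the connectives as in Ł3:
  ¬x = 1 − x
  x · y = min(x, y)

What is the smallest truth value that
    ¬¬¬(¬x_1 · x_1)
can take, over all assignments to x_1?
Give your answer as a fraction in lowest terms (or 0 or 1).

Take x_1 = 1/2:
¬x_1 = ¬1/2 = 1/2
¬x_1 · x_1 = 1/2 · 1/2 = 1/2
¬(¬x_1 · x_1) = ¬1/2 = 1/2
¬¬(¬x_1 · x_1) = ¬1/2 = 1/2
¬¬¬(¬x_1 · x_1) = ¬1/2 = 1/2
No assignment yields a value below 1/2, so this is the minimum.

1/2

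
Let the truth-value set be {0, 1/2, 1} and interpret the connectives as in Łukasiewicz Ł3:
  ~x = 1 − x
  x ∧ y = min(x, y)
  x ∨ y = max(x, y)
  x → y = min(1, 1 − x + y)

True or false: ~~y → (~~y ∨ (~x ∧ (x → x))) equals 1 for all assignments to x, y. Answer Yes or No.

x = 0, y = 0 ↦ 1
x = 0, y = 1/2 ↦ 1
x = 0, y = 1 ↦ 1
x = 1/2, y = 0 ↦ 1
x = 1/2, y = 1/2 ↦ 1
x = 1/2, y = 1 ↦ 1
x = 1, y = 0 ↦ 1
x = 1, y = 1/2 ↦ 1
x = 1, y = 1 ↦ 1
Every assignment gives a value ≥ 1.

Yes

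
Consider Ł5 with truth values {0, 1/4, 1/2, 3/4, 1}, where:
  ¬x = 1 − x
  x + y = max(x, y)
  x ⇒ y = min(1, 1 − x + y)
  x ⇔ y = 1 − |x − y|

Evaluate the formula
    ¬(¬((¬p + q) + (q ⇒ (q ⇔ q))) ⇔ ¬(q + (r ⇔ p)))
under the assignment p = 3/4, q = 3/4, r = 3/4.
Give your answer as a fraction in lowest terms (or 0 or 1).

0

¬p = ¬3/4 = 1/4
¬p + q = 1/4 + 3/4 = 3/4
q ⇔ q = 3/4 ⇔ 3/4 = 1
q ⇒ (q ⇔ q) = 3/4 ⇒ 1 = 1
(¬p + q) + (q ⇒ (q ⇔ q)) = 3/4 + 1 = 1
¬((¬p + q) + (q ⇒ (q ⇔ q))) = ¬1 = 0
r ⇔ p = 3/4 ⇔ 3/4 = 1
q + (r ⇔ p) = 3/4 + 1 = 1
¬(q + (r ⇔ p)) = ¬1 = 0
¬((¬p + q) + (q ⇒ (q ⇔ q))) ⇔ ¬(q + (r ⇔ p)) = 0 ⇔ 0 = 1
¬(¬((¬p + q) + (q ⇒ (q ⇔ q))) ⇔ ¬(q + (r ⇔ p))) = ¬1 = 0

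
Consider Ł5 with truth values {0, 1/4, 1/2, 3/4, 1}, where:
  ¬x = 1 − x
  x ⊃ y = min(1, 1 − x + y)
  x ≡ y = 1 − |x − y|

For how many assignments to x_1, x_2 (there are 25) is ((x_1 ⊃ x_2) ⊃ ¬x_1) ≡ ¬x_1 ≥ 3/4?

19

value 1: 15 assignments (counts)
value 3/4: 4 assignments (counts)
value 1/2: 3 assignments
value 1/4: 2 assignments
value 0: 1 assignment
So 19 of the 25 assignments meet the threshold.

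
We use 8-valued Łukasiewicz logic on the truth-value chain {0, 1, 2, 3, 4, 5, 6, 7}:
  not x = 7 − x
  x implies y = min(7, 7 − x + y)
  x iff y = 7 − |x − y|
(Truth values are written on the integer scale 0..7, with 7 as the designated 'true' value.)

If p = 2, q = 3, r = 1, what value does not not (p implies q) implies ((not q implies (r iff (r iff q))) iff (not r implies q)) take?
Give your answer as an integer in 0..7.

5

p implies q = 2 implies 3 = 7
not (p implies q) = not 7 = 0
not not (p implies q) = not 0 = 7
not q = not 3 = 4
r iff q = 1 iff 3 = 5
r iff (r iff q) = 1 iff 5 = 3
not q implies (r iff (r iff q)) = 4 implies 3 = 6
not r = not 1 = 6
not r implies q = 6 implies 3 = 4
(not q implies (r iff (r iff q))) iff (not r implies q) = 6 iff 4 = 5
not not (p implies q) implies ((not q implies (r iff (r iff q))) iff (not r implies q)) = 7 implies 5 = 5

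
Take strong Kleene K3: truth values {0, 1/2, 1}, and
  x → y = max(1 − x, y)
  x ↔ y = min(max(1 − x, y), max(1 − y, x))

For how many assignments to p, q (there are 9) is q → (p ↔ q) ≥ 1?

p = 0, q = 0 ↦ 1  ≥
p = 0, q = 1/2 ↦ 1/2  <
p = 0, q = 1 ↦ 0  <
p = 1/2, q = 0 ↦ 1  ≥
p = 1/2, q = 1/2 ↦ 1/2  <
p = 1/2, q = 1 ↦ 1/2  <
p = 1, q = 0 ↦ 1  ≥
p = 1, q = 1/2 ↦ 1/2  <
p = 1, q = 1 ↦ 1  ≥
So 4 of the 9 assignments meet the threshold.

4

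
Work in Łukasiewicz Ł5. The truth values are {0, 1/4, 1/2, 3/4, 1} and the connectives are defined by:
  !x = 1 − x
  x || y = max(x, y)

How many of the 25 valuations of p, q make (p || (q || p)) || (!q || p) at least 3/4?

value 1: 13 assignments (counts)
value 3/4: 9 assignments (counts)
value 1/2: 3 assignments
So 22 of the 25 assignments meet the threshold.

22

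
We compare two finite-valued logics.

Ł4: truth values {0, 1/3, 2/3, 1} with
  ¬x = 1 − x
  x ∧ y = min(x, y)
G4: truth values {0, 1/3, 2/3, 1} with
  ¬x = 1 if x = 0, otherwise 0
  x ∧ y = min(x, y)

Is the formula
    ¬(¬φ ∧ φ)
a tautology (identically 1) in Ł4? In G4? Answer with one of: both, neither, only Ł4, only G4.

In Ł4: at φ = 1/3 the value is 2/3 — not a tautology.
In G4: every assignment gives 1 — tautology.

only G4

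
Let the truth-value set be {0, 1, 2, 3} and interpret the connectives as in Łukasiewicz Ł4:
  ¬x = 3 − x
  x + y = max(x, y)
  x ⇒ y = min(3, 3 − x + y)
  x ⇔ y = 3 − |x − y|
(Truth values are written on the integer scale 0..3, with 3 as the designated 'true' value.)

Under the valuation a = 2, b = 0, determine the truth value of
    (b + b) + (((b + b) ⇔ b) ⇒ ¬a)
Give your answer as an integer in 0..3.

1

b + b = 0 + 0 = 0
b + b = 0 + 0 = 0
(b + b) ⇔ b = 0 ⇔ 0 = 3
¬a = ¬2 = 1
((b + b) ⇔ b) ⇒ ¬a = 3 ⇒ 1 = 1
(b + b) + (((b + b) ⇔ b) ⇒ ¬a) = 0 + 1 = 1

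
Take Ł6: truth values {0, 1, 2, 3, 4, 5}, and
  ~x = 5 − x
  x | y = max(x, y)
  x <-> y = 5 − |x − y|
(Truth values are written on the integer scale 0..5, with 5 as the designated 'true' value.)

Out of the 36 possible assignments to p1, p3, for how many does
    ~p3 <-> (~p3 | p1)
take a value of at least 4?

value 5: 21 assignments (counts)
value 4: 5 assignments (counts)
value 3: 4 assignments
value 2: 3 assignments
value 1: 2 assignments
value 0: 1 assignment
So 26 of the 36 assignments meet the threshold.

26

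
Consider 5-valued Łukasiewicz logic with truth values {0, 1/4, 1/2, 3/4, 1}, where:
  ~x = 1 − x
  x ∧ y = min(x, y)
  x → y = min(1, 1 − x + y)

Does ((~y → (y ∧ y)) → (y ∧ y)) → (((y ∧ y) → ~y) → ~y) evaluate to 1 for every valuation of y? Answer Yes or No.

y = 0 ↦ 1
y = 1/4 ↦ 1
y = 1/2 ↦ 1
y = 3/4 ↦ 1
y = 1 ↦ 1
Every assignment gives a value ≥ 1.

Yes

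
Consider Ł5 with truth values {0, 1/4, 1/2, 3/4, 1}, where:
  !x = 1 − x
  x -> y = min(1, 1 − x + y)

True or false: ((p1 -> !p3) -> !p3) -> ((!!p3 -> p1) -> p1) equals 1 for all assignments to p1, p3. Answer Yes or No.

Counterexample: take p1 = 0, p3 = 0.
!p3 = !0 = 1
p1 -> !p3 = 0 -> 1 = 1
!p3 = !0 = 1
(p1 -> !p3) -> !p3 = 1 -> 1 = 1
!p3 = !0 = 1
!!p3 = !1 = 0
!!p3 -> p1 = 0 -> 0 = 1
(!!p3 -> p1) -> p1 = 1 -> 0 = 0
((p1 -> !p3) -> !p3) -> ((!!p3 -> p1) -> p1) = 1 -> 0 = 0
This gives 0 ≠ 1.

No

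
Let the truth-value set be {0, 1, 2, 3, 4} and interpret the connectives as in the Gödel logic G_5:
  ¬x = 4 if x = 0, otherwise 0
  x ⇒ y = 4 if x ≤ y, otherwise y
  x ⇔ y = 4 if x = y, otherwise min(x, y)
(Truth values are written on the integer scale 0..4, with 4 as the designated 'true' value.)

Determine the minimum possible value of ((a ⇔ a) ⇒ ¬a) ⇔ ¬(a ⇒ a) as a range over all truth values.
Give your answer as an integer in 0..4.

Take a = 0:
a ⇔ a = 0 ⇔ 0 = 4
¬a = ¬0 = 4
(a ⇔ a) ⇒ ¬a = 4 ⇒ 4 = 4
a ⇒ a = 0 ⇒ 0 = 4
¬(a ⇒ a) = ¬4 = 0
((a ⇔ a) ⇒ ¬a) ⇔ ¬(a ⇒ a) = 4 ⇔ 0 = 0
No assignment yields a value below 0, so this is the minimum.

0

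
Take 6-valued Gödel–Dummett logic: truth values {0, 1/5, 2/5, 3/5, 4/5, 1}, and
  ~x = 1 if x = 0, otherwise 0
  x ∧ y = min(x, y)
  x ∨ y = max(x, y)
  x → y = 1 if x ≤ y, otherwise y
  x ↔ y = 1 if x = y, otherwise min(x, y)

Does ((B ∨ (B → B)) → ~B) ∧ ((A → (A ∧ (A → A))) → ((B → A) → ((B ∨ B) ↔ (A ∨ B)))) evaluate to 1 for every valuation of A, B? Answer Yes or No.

Counterexample: take A = 0, B = 1/5.
B → B = 1/5 → 1/5 = 1
B ∨ (B → B) = 1/5 ∨ 1 = 1
~B = ~1/5 = 0
(B ∨ (B → B)) → ~B = 1 → 0 = 0
A → A = 0 → 0 = 1
A ∧ (A → A) = 0 ∧ 1 = 0
A → (A ∧ (A → A)) = 0 → 0 = 1
B → A = 1/5 → 0 = 0
B ∨ B = 1/5 ∨ 1/5 = 1/5
A ∨ B = 0 ∨ 1/5 = 1/5
(B ∨ B) ↔ (A ∨ B) = 1/5 ↔ 1/5 = 1
(B → A) → ((B ∨ B) ↔ (A ∨ B)) = 0 → 1 = 1
(A → (A ∧ (A → A))) → ((B → A) → ((B ∨ B) ↔ (A ∨ B))) = 1 → 1 = 1
((B ∨ (B → B)) → ~B) ∧ ((A → (A ∧ (A → A))) → ((B → A) → ((B ∨ B) ↔ (A ∨ B)))) = 0 ∧ 1 = 0
This gives 0 ≠ 1.

No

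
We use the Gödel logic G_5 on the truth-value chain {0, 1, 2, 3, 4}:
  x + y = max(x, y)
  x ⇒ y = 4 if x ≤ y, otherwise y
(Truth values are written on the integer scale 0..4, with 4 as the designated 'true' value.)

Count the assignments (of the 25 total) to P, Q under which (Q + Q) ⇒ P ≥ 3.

16

value 4: 15 assignments (counts)
value 3: 1 assignment (counts)
value 2: 2 assignments
value 1: 3 assignments
value 0: 4 assignments
So 16 of the 25 assignments meet the threshold.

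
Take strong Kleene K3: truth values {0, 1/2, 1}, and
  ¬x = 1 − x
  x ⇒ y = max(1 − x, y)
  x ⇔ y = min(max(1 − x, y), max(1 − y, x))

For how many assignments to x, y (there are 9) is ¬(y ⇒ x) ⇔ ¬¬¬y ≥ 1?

1

x = 0, y = 0 ↦ 0  <
x = 0, y = 1/2 ↦ 1/2  <
x = 0, y = 1 ↦ 0  <
x = 1/2, y = 0 ↦ 0  <
x = 1/2, y = 1/2 ↦ 1/2  <
x = 1/2, y = 1 ↦ 1/2  <
x = 1, y = 0 ↦ 0  <
x = 1, y = 1/2 ↦ 1/2  <
x = 1, y = 1 ↦ 1  ≥
So 1 of the 9 assignments meets the threshold.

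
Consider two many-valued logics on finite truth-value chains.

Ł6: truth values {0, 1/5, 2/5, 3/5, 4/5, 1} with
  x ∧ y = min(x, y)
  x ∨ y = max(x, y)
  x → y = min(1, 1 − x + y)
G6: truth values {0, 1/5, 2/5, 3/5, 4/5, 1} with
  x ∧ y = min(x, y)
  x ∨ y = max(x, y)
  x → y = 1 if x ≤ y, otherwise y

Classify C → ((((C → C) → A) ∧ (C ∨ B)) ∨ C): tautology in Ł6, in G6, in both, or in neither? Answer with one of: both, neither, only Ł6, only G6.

both

In Ł6: every assignment gives 1 — tautology.
In G6: every assignment gives 1 — tautology.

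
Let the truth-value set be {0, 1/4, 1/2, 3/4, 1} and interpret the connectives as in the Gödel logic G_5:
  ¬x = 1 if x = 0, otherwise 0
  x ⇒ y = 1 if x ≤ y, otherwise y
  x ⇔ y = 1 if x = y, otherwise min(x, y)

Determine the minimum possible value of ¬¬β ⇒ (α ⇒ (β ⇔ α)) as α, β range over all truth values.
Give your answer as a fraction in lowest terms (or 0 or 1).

Take α = 1/2, β = 1/4:
¬β = ¬1/4 = 0
¬¬β = ¬0 = 1
β ⇔ α = 1/4 ⇔ 1/2 = 1/4
α ⇒ (β ⇔ α) = 1/2 ⇒ 1/4 = 1/4
¬¬β ⇒ (α ⇒ (β ⇔ α)) = 1 ⇒ 1/4 = 1/4
No assignment yields a value below 1/4, so this is the minimum.

1/4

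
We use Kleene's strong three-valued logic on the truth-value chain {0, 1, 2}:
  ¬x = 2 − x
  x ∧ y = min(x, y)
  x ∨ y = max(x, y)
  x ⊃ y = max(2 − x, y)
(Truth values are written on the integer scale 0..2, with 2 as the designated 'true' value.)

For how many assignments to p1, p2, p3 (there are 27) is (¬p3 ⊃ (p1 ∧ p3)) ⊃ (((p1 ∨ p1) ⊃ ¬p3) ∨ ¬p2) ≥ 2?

19

value 2: 19 assignments (counts)
value 1: 7 assignments
value 0: 1 assignment
So 19 of the 27 assignments meet the threshold.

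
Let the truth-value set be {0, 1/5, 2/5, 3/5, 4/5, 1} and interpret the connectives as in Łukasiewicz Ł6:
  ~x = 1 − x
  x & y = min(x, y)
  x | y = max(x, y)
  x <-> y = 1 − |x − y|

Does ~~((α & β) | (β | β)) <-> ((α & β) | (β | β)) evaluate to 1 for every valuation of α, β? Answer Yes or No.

At α = 1, β = 3/5, for instance:
α & β = 1 & 3/5 = 3/5
β | β = 3/5 | 3/5 = 3/5
(α & β) | (β | β) = 3/5 | 3/5 = 3/5
~((α & β) | (β | β)) = ~3/5 = 2/5
~~((α & β) | (β | β)) = ~2/5 = 3/5
~~((α & β) | (β | β)) <-> ((α & β) | (β | β)) = 3/5 <-> 3/5 = 1
and checking the remaining 35 assignments likewise gives ≥ 1 in every case.

Yes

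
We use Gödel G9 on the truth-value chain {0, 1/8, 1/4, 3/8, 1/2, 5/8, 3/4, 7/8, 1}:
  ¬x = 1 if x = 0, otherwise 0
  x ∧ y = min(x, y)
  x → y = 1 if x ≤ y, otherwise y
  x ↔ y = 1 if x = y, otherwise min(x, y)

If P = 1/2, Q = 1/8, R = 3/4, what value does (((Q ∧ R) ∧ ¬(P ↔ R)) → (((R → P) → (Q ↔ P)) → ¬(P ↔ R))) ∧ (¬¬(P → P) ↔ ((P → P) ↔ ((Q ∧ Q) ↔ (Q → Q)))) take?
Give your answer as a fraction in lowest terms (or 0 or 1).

1/8

Q ∧ R = 1/8 ∧ 3/4 = 1/8
P ↔ R = 1/2 ↔ 3/4 = 1/2
¬(P ↔ R) = ¬1/2 = 0
(Q ∧ R) ∧ ¬(P ↔ R) = 1/8 ∧ 0 = 0
R → P = 3/4 → 1/2 = 1/2
Q ↔ P = 1/8 ↔ 1/2 = 1/8
(R → P) → (Q ↔ P) = 1/2 → 1/8 = 1/8
P ↔ R = 1/2 ↔ 3/4 = 1/2
¬(P ↔ R) = ¬1/2 = 0
((R → P) → (Q ↔ P)) → ¬(P ↔ R) = 1/8 → 0 = 0
((Q ∧ R) ∧ ¬(P ↔ R)) → (((R → P) → (Q ↔ P)) → ¬(P ↔ R)) = 0 → 0 = 1
P → P = 1/2 → 1/2 = 1
¬(P → P) = ¬1 = 0
¬¬(P → P) = ¬0 = 1
P → P = 1/2 → 1/2 = 1
Q ∧ Q = 1/8 ∧ 1/8 = 1/8
Q → Q = 1/8 → 1/8 = 1
(Q ∧ Q) ↔ (Q → Q) = 1/8 ↔ 1 = 1/8
(P → P) ↔ ((Q ∧ Q) ↔ (Q → Q)) = 1 ↔ 1/8 = 1/8
¬¬(P → P) ↔ ((P → P) ↔ ((Q ∧ Q) ↔ (Q → Q))) = 1 ↔ 1/8 = 1/8
(((Q ∧ R) ∧ ¬(P ↔ R)) → (((R → P) → (Q ↔ P)) → ¬(P ↔ R))) ∧ (¬¬(P → P) ↔ ((P → P) ↔ ((Q ∧ Q) ↔ (Q → Q)))) = 1 ∧ 1/8 = 1/8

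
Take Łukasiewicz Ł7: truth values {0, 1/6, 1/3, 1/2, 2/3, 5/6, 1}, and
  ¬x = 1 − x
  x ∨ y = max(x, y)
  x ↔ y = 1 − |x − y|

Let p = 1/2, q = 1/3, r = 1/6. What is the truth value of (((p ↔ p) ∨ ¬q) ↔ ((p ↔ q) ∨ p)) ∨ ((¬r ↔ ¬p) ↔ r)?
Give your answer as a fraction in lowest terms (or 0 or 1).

p ↔ p = 1/2 ↔ 1/2 = 1
¬q = ¬1/3 = 2/3
(p ↔ p) ∨ ¬q = 1 ∨ 2/3 = 1
p ↔ q = 1/2 ↔ 1/3 = 5/6
(p ↔ q) ∨ p = 5/6 ∨ 1/2 = 5/6
((p ↔ p) ∨ ¬q) ↔ ((p ↔ q) ∨ p) = 1 ↔ 5/6 = 5/6
¬r = ¬1/6 = 5/6
¬p = ¬1/2 = 1/2
¬r ↔ ¬p = 5/6 ↔ 1/2 = 2/3
(¬r ↔ ¬p) ↔ r = 2/3 ↔ 1/6 = 1/2
(((p ↔ p) ∨ ¬q) ↔ ((p ↔ q) ∨ p)) ∨ ((¬r ↔ ¬p) ↔ r) = 5/6 ∨ 1/2 = 5/6

5/6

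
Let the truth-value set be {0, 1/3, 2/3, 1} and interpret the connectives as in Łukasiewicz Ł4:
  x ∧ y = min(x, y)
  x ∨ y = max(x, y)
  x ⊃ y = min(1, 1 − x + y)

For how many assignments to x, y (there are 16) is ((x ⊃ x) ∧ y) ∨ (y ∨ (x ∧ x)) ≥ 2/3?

12

x = 0, y = 0 ↦ 0  <
x = 0, y = 1/3 ↦ 1/3  <
x = 0, y = 2/3 ↦ 2/3  ≥
x = 0, y = 1 ↦ 1  ≥
x = 1/3, y = 0 ↦ 1/3  <
x = 1/3, y = 1/3 ↦ 1/3  <
x = 1/3, y = 2/3 ↦ 2/3  ≥
x = 1/3, y = 1 ↦ 1  ≥
x = 2/3, y = 0 ↦ 2/3  ≥
x = 2/3, y = 1/3 ↦ 2/3  ≥
x = 2/3, y = 2/3 ↦ 2/3  ≥
x = 2/3, y = 1 ↦ 1  ≥
x = 1, y = 0 ↦ 1  ≥
x = 1, y = 1/3 ↦ 1  ≥
x = 1, y = 2/3 ↦ 1  ≥
x = 1, y = 1 ↦ 1  ≥
So 12 of the 16 assignments meet the threshold.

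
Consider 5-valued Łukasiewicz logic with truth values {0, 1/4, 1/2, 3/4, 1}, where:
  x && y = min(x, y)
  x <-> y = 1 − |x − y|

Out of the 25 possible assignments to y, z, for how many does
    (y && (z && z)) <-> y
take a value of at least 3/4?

value 1: 15 assignments (counts)
value 3/4: 4 assignments (counts)
value 1/2: 3 assignments
value 1/4: 2 assignments
value 0: 1 assignment
So 19 of the 25 assignments meet the threshold.

19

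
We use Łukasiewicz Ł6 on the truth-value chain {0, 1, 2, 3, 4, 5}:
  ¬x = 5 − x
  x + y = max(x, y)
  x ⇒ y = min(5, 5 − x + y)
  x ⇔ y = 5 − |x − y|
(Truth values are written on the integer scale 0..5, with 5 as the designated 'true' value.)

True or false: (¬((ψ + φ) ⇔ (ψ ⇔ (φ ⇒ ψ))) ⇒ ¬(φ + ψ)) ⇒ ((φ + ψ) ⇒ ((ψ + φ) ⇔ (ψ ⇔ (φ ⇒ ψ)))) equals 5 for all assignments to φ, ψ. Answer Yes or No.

Yes

At φ = 1, ψ = 0, for instance:
ψ + φ = 0 + 1 = 1
φ ⇒ ψ = 1 ⇒ 0 = 4
ψ ⇔ (φ ⇒ ψ) = 0 ⇔ 4 = 1
(ψ + φ) ⇔ (ψ ⇔ (φ ⇒ ψ)) = 1 ⇔ 1 = 5
¬((ψ + φ) ⇔ (ψ ⇔ (φ ⇒ ψ))) = ¬5 = 0
φ + ψ = 1 + 0 = 1
¬(φ + ψ) = ¬1 = 4
¬((ψ + φ) ⇔ (ψ ⇔ (φ ⇒ ψ))) ⇒ ¬(φ + ψ) = 0 ⇒ 4 = 5
(φ + ψ) ⇒ ((ψ + φ) ⇔ (ψ ⇔ (φ ⇒ ψ))) = 1 ⇒ 5 = 5
(¬((ψ + φ) ⇔ (ψ ⇔ (φ ⇒ ψ))) ⇒ ¬(φ + ψ)) ⇒ ((φ + ψ) ⇒ ((ψ + φ) ⇔ (ψ ⇔ (φ ⇒ ψ)))) = 5 ⇒ 5 = 5
and checking the remaining 35 assignments likewise gives ≥ 5 in every case.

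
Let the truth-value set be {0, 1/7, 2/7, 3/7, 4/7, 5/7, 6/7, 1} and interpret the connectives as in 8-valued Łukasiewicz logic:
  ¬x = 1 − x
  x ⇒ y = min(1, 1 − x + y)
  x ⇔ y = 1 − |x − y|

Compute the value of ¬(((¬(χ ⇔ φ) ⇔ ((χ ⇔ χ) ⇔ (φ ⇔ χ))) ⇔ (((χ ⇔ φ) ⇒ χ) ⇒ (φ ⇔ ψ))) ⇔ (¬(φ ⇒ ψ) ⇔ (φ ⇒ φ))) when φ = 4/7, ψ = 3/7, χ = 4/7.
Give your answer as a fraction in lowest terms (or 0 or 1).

χ ⇔ φ = 4/7 ⇔ 4/7 = 1
¬(χ ⇔ φ) = ¬1 = 0
χ ⇔ χ = 4/7 ⇔ 4/7 = 1
φ ⇔ χ = 4/7 ⇔ 4/7 = 1
(χ ⇔ χ) ⇔ (φ ⇔ χ) = 1 ⇔ 1 = 1
¬(χ ⇔ φ) ⇔ ((χ ⇔ χ) ⇔ (φ ⇔ χ)) = 0 ⇔ 1 = 0
χ ⇔ φ = 4/7 ⇔ 4/7 = 1
(χ ⇔ φ) ⇒ χ = 1 ⇒ 4/7 = 4/7
φ ⇔ ψ = 4/7 ⇔ 3/7 = 6/7
((χ ⇔ φ) ⇒ χ) ⇒ (φ ⇔ ψ) = 4/7 ⇒ 6/7 = 1
(¬(χ ⇔ φ) ⇔ ((χ ⇔ χ) ⇔ (φ ⇔ χ))) ⇔ (((χ ⇔ φ) ⇒ χ) ⇒ (φ ⇔ ψ)) = 0 ⇔ 1 = 0
φ ⇒ ψ = 4/7 ⇒ 3/7 = 6/7
¬(φ ⇒ ψ) = ¬6/7 = 1/7
φ ⇒ φ = 4/7 ⇒ 4/7 = 1
¬(φ ⇒ ψ) ⇔ (φ ⇒ φ) = 1/7 ⇔ 1 = 1/7
((¬(χ ⇔ φ) ⇔ ((χ ⇔ χ) ⇔ (φ ⇔ χ))) ⇔ (((χ ⇔ φ) ⇒ χ) ⇒ (φ ⇔ ψ))) ⇔ (¬(φ ⇒ ψ) ⇔ (φ ⇒ φ)) = 0 ⇔ 1/7 = 6/7
¬(((¬(χ ⇔ φ) ⇔ ((χ ⇔ χ) ⇔ (φ ⇔ χ))) ⇔ (((χ ⇔ φ) ⇒ χ) ⇒ (φ ⇔ ψ))) ⇔ (¬(φ ⇒ ψ) ⇔ (φ ⇒ φ))) = ¬6/7 = 1/7

1/7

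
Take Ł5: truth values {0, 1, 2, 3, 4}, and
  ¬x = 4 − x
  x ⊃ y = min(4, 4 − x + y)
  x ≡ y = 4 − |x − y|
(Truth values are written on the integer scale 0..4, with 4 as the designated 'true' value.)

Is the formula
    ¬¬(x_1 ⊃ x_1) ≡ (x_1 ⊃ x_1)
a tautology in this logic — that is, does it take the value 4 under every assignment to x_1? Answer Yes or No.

Yes

x_1 = 0 ↦ 4
x_1 = 1 ↦ 4
x_1 = 2 ↦ 4
x_1 = 3 ↦ 4
x_1 = 4 ↦ 4
Every assignment gives a value ≥ 4.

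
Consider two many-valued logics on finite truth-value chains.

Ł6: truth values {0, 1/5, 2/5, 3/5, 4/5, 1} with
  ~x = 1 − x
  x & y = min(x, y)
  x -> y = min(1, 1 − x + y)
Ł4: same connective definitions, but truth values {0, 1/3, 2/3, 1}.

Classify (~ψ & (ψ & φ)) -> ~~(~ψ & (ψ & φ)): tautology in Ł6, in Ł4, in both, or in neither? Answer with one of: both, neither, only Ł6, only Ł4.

both

In Ł6: every assignment gives 1 — tautology.
In Ł4: every assignment gives 1 — tautology.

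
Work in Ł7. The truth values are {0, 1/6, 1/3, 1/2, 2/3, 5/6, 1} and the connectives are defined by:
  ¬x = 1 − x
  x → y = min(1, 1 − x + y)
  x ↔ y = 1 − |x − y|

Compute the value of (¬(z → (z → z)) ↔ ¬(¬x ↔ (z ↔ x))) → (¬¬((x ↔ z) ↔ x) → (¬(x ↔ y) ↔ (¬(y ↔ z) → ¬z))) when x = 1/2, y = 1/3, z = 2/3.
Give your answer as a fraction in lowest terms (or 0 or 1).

z → z = 2/3 → 2/3 = 1
z → (z → z) = 2/3 → 1 = 1
¬(z → (z → z)) = ¬1 = 0
¬x = ¬1/2 = 1/2
z ↔ x = 2/3 ↔ 1/2 = 5/6
¬x ↔ (z ↔ x) = 1/2 ↔ 5/6 = 2/3
¬(¬x ↔ (z ↔ x)) = ¬2/3 = 1/3
¬(z → (z → z)) ↔ ¬(¬x ↔ (z ↔ x)) = 0 ↔ 1/3 = 2/3
x ↔ z = 1/2 ↔ 2/3 = 5/6
(x ↔ z) ↔ x = 5/6 ↔ 1/2 = 2/3
¬((x ↔ z) ↔ x) = ¬2/3 = 1/3
¬¬((x ↔ z) ↔ x) = ¬1/3 = 2/3
x ↔ y = 1/2 ↔ 1/3 = 5/6
¬(x ↔ y) = ¬5/6 = 1/6
y ↔ z = 1/3 ↔ 2/3 = 2/3
¬(y ↔ z) = ¬2/3 = 1/3
¬z = ¬2/3 = 1/3
¬(y ↔ z) → ¬z = 1/3 → 1/3 = 1
¬(x ↔ y) ↔ (¬(y ↔ z) → ¬z) = 1/6 ↔ 1 = 1/6
¬¬((x ↔ z) ↔ x) → (¬(x ↔ y) ↔ (¬(y ↔ z) → ¬z)) = 2/3 → 1/6 = 1/2
(¬(z → (z → z)) ↔ ¬(¬x ↔ (z ↔ x))) → (¬¬((x ↔ z) ↔ x) → (¬(x ↔ y) ↔ (¬(y ↔ z) → ¬z))) = 2/3 → 1/2 = 5/6

5/6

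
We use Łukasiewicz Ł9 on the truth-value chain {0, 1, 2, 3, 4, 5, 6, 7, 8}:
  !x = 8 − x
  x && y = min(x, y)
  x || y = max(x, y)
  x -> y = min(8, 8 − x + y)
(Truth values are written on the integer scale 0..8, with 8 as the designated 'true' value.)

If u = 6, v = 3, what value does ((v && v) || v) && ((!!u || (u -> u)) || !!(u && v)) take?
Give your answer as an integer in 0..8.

3

v && v = 3 && 3 = 3
(v && v) || v = 3 || 3 = 3
!u = !6 = 2
!!u = !2 = 6
u -> u = 6 -> 6 = 8
!!u || (u -> u) = 6 || 8 = 8
u && v = 6 && 3 = 3
!(u && v) = !3 = 5
!!(u && v) = !5 = 3
(!!u || (u -> u)) || !!(u && v) = 8 || 3 = 8
((v && v) || v) && ((!!u || (u -> u)) || !!(u && v)) = 3 && 8 = 3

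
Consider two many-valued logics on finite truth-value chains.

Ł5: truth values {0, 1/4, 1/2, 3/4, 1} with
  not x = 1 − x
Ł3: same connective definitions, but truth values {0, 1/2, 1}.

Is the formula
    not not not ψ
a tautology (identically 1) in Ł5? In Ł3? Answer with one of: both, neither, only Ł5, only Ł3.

neither

In Ł5: at ψ = 1/4 the value is 3/4 — not a tautology.
In Ł3: at ψ = 1/2 the value is 1/2 — not a tautology.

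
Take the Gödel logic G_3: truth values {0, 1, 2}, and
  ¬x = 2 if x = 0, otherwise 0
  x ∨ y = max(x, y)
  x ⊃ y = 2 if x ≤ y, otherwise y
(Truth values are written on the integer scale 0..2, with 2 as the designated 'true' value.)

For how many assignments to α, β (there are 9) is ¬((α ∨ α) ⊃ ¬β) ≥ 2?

4

α = 0, β = 0 ↦ 0  <
α = 0, β = 1 ↦ 0  <
α = 0, β = 2 ↦ 0  <
α = 1, β = 0 ↦ 0  <
α = 1, β = 1 ↦ 2  ≥
α = 1, β = 2 ↦ 2  ≥
α = 2, β = 0 ↦ 0  <
α = 2, β = 1 ↦ 2  ≥
α = 2, β = 2 ↦ 2  ≥
So 4 of the 9 assignments meet the threshold.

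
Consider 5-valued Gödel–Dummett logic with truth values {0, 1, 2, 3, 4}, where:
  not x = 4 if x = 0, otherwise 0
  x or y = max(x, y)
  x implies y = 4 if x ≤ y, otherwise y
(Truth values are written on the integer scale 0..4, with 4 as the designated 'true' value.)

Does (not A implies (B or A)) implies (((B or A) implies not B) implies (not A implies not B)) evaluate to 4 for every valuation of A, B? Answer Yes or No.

At A = 4, B = 2, for instance:
not A = not 4 = 0
B or A = 2 or 4 = 4
not A implies (B or A) = 0 implies 4 = 4
not B = not 2 = 0
(B or A) implies not B = 4 implies 0 = 0
not A implies not B = 0 implies 0 = 4
((B or A) implies not B) implies (not A implies not B) = 0 implies 4 = 4
(not A implies (B or A)) implies (((B or A) implies not B) implies (not A implies not B)) = 4 implies 4 = 4
and checking the remaining 24 assignments likewise gives ≥ 4 in every case.

Yes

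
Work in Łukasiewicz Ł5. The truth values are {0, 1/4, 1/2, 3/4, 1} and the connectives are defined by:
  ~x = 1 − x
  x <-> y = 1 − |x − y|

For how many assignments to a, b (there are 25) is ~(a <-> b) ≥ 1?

value 1: 2 assignments (counts)
value 3/4: 4 assignments
value 1/2: 6 assignments
value 1/4: 8 assignments
value 0: 5 assignments
So 2 of the 25 assignments meet the threshold.

2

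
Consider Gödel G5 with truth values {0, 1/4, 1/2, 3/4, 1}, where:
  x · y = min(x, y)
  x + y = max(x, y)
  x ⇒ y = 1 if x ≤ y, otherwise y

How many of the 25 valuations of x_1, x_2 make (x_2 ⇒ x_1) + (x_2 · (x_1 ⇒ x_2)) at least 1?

value 1: 19 assignments (counts)
value 3/4: 3 assignments
value 1/2: 2 assignments
value 1/4: 1 assignment
So 19 of the 25 assignments meet the threshold.

19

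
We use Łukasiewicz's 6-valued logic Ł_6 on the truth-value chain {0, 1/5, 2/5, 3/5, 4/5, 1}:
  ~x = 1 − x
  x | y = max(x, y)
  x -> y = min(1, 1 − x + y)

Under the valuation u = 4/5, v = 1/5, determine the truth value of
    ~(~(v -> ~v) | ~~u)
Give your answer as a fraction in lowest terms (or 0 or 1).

~v = ~1/5 = 4/5
v -> ~v = 1/5 -> 4/5 = 1
~(v -> ~v) = ~1 = 0
~u = ~4/5 = 1/5
~~u = ~1/5 = 4/5
~(v -> ~v) | ~~u = 0 | 4/5 = 4/5
~(~(v -> ~v) | ~~u) = ~4/5 = 1/5

1/5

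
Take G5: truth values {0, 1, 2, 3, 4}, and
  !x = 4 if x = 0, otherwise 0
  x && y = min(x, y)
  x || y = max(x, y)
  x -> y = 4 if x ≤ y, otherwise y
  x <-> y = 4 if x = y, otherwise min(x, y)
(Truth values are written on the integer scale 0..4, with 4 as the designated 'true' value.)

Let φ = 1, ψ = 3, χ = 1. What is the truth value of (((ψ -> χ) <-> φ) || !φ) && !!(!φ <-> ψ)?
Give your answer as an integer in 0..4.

0

ψ -> χ = 3 -> 1 = 1
(ψ -> χ) <-> φ = 1 <-> 1 = 4
!φ = !1 = 0
((ψ -> χ) <-> φ) || !φ = 4 || 0 = 4
!φ = !1 = 0
!φ <-> ψ = 0 <-> 3 = 0
!(!φ <-> ψ) = !0 = 4
!!(!φ <-> ψ) = !4 = 0
(((ψ -> χ) <-> φ) || !φ) && !!(!φ <-> ψ) = 4 && 0 = 0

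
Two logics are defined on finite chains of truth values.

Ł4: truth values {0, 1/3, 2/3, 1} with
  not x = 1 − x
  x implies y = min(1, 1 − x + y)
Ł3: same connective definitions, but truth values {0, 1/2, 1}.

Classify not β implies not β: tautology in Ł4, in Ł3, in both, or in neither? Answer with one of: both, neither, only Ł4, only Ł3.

In Ł4: every assignment gives 1 — tautology.
In Ł3: every assignment gives 1 — tautology.

both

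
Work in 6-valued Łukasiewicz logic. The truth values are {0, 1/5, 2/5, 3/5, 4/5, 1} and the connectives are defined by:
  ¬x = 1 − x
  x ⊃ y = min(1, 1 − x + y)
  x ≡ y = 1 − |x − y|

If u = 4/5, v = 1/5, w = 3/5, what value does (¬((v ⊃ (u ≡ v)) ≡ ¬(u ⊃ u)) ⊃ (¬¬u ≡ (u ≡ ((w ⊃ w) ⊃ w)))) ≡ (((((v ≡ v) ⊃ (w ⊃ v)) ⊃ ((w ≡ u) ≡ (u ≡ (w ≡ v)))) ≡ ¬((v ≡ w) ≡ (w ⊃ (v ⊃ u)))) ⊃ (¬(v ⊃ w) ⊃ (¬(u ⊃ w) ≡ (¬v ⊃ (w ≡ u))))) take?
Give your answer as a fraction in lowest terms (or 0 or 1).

1

u ≡ v = 4/5 ≡ 1/5 = 2/5
v ⊃ (u ≡ v) = 1/5 ⊃ 2/5 = 1
u ⊃ u = 4/5 ⊃ 4/5 = 1
¬(u ⊃ u) = ¬1 = 0
(v ⊃ (u ≡ v)) ≡ ¬(u ⊃ u) = 1 ≡ 0 = 0
¬((v ⊃ (u ≡ v)) ≡ ¬(u ⊃ u)) = ¬0 = 1
¬u = ¬4/5 = 1/5
¬¬u = ¬1/5 = 4/5
w ⊃ w = 3/5 ⊃ 3/5 = 1
(w ⊃ w) ⊃ w = 1 ⊃ 3/5 = 3/5
u ≡ ((w ⊃ w) ⊃ w) = 4/5 ≡ 3/5 = 4/5
¬¬u ≡ (u ≡ ((w ⊃ w) ⊃ w)) = 4/5 ≡ 4/5 = 1
¬((v ⊃ (u ≡ v)) ≡ ¬(u ⊃ u)) ⊃ (¬¬u ≡ (u ≡ ((w ⊃ w) ⊃ w))) = 1 ⊃ 1 = 1
v ≡ v = 1/5 ≡ 1/5 = 1
w ⊃ v = 3/5 ⊃ 1/5 = 3/5
(v ≡ v) ⊃ (w ⊃ v) = 1 ⊃ 3/5 = 3/5
w ≡ u = 3/5 ≡ 4/5 = 4/5
w ≡ v = 3/5 ≡ 1/5 = 3/5
u ≡ (w ≡ v) = 4/5 ≡ 3/5 = 4/5
(w ≡ u) ≡ (u ≡ (w ≡ v)) = 4/5 ≡ 4/5 = 1
((v ≡ v) ⊃ (w ⊃ v)) ⊃ ((w ≡ u) ≡ (u ≡ (w ≡ v))) = 3/5 ⊃ 1 = 1
v ≡ w = 1/5 ≡ 3/5 = 3/5
v ⊃ u = 1/5 ⊃ 4/5 = 1
w ⊃ (v ⊃ u) = 3/5 ⊃ 1 = 1
(v ≡ w) ≡ (w ⊃ (v ⊃ u)) = 3/5 ≡ 1 = 3/5
¬((v ≡ w) ≡ (w ⊃ (v ⊃ u))) = ¬3/5 = 2/5
(((v ≡ v) ⊃ (w ⊃ v)) ⊃ ((w ≡ u) ≡ (u ≡ (w ≡ v)))) ≡ ¬((v ≡ w) ≡ (w ⊃ (v ⊃ u))) = 1 ≡ 2/5 = 2/5
v ⊃ w = 1/5 ⊃ 3/5 = 1
¬(v ⊃ w) = ¬1 = 0
u ⊃ w = 4/5 ⊃ 3/5 = 4/5
¬(u ⊃ w) = ¬4/5 = 1/5
¬v = ¬1/5 = 4/5
w ≡ u = 3/5 ≡ 4/5 = 4/5
¬v ⊃ (w ≡ u) = 4/5 ⊃ 4/5 = 1
¬(u ⊃ w) ≡ (¬v ⊃ (w ≡ u)) = 1/5 ≡ 1 = 1/5
¬(v ⊃ w) ⊃ (¬(u ⊃ w) ≡ (¬v ⊃ (w ≡ u))) = 0 ⊃ 1/5 = 1
((((v ≡ v) ⊃ (w ⊃ v)) ⊃ ((w ≡ u) ≡ (u ≡ (w ≡ v)))) ≡ ¬((v ≡ w) ≡ (w ⊃ (v ⊃ u)))) ⊃ (¬(v ⊃ w) ⊃ (¬(u ⊃ w) ≡ (¬v ⊃ (w ≡ u)))) = 2/5 ⊃ 1 = 1
(¬((v ⊃ (u ≡ v)) ≡ ¬(u ⊃ u)) ⊃ (¬¬u ≡ (u ≡ ((w ⊃ w) ⊃ w)))) ≡ (((((v ≡ v) ⊃ (w ⊃ v)) ⊃ ((w ≡ u) ≡ (u ≡ (w ≡ v)))) ≡ ¬((v ≡ w) ≡ (w ⊃ (v ⊃ u)))) ⊃ (¬(v ⊃ w) ⊃ (¬(u ⊃ w) ≡ (¬v ⊃ (w ≡ u))))) = 1 ≡ 1 = 1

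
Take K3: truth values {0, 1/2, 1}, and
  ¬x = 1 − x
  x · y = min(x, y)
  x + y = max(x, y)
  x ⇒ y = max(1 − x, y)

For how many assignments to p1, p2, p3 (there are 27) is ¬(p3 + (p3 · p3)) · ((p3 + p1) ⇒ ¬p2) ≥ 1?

5

value 1: 5 assignments (counts)
value 1/2: 11 assignments
value 0: 11 assignments
So 5 of the 27 assignments meet the threshold.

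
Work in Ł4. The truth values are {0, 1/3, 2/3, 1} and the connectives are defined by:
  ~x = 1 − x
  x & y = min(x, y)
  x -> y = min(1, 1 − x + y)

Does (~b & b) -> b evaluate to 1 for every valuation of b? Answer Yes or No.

Yes

b = 0 ↦ 1
b = 1/3 ↦ 1
b = 2/3 ↦ 1
b = 1 ↦ 1
Every assignment gives a value ≥ 1.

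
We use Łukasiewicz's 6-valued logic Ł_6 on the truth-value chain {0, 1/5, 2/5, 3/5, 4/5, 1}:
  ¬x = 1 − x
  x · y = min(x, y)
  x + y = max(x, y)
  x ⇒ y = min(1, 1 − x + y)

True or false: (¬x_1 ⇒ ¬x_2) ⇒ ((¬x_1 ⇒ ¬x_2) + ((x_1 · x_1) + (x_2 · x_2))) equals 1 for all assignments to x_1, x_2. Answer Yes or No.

At x_1 = 2/5, x_2 = 2/5, for instance:
¬x_1 = ¬2/5 = 3/5
¬x_2 = ¬2/5 = 3/5
¬x_1 ⇒ ¬x_2 = 3/5 ⇒ 3/5 = 1
x_1 · x_1 = 2/5 · 2/5 = 2/5
x_2 · x_2 = 2/5 · 2/5 = 2/5
(x_1 · x_1) + (x_2 · x_2) = 2/5 + 2/5 = 2/5
(¬x_1 ⇒ ¬x_2) + ((x_1 · x_1) + (x_2 · x_2)) = 1 + 2/5 = 1
(¬x_1 ⇒ ¬x_2) ⇒ ((¬x_1 ⇒ ¬x_2) + ((x_1 · x_1) + (x_2 · x_2))) = 1 ⇒ 1 = 1
and checking the remaining 35 assignments likewise gives ≥ 1 in every case.

Yes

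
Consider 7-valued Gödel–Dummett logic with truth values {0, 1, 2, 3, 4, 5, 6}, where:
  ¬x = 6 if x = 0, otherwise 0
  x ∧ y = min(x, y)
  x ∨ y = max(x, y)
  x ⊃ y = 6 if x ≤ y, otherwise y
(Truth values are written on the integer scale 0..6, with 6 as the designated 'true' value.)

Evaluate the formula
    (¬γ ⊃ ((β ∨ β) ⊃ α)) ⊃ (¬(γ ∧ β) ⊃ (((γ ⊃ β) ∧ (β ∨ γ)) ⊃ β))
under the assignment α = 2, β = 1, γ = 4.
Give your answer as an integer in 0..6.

¬γ = ¬4 = 0
β ∨ β = 1 ∨ 1 = 1
(β ∨ β) ⊃ α = 1 ⊃ 2 = 6
¬γ ⊃ ((β ∨ β) ⊃ α) = 0 ⊃ 6 = 6
γ ∧ β = 4 ∧ 1 = 1
¬(γ ∧ β) = ¬1 = 0
γ ⊃ β = 4 ⊃ 1 = 1
β ∨ γ = 1 ∨ 4 = 4
(γ ⊃ β) ∧ (β ∨ γ) = 1 ∧ 4 = 1
((γ ⊃ β) ∧ (β ∨ γ)) ⊃ β = 1 ⊃ 1 = 6
¬(γ ∧ β) ⊃ (((γ ⊃ β) ∧ (β ∨ γ)) ⊃ β) = 0 ⊃ 6 = 6
(¬γ ⊃ ((β ∨ β) ⊃ α)) ⊃ (¬(γ ∧ β) ⊃ (((γ ⊃ β) ∧ (β ∨ γ)) ⊃ β)) = 6 ⊃ 6 = 6

6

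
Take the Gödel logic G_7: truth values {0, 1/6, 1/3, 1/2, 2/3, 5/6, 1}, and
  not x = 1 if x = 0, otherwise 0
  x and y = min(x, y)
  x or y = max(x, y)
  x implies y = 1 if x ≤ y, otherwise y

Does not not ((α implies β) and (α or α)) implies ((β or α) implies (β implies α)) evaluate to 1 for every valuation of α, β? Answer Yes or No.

No

Counterexample: take α = 1/6, β = 1/3.
α implies β = 1/6 implies 1/3 = 1
α or α = 1/6 or 1/6 = 1/6
(α implies β) and (α or α) = 1 and 1/6 = 1/6
not ((α implies β) and (α or α)) = not 1/6 = 0
not not ((α implies β) and (α or α)) = not 0 = 1
β or α = 1/3 or 1/6 = 1/3
β implies α = 1/3 implies 1/6 = 1/6
(β or α) implies (β implies α) = 1/3 implies 1/6 = 1/6
not not ((α implies β) and (α or α)) implies ((β or α) implies (β implies α)) = 1 implies 1/6 = 1/6
This gives 1/6 ≠ 1.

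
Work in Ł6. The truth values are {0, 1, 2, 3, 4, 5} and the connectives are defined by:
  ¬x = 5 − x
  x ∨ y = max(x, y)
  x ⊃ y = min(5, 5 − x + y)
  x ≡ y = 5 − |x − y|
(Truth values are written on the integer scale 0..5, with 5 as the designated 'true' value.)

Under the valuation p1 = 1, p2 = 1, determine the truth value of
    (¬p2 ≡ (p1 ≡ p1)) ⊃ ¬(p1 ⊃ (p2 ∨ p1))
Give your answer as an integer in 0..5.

¬p2 = ¬1 = 4
p1 ≡ p1 = 1 ≡ 1 = 5
¬p2 ≡ (p1 ≡ p1) = 4 ≡ 5 = 4
p2 ∨ p1 = 1 ∨ 1 = 1
p1 ⊃ (p2 ∨ p1) = 1 ⊃ 1 = 5
¬(p1 ⊃ (p2 ∨ p1)) = ¬5 = 0
(¬p2 ≡ (p1 ≡ p1)) ⊃ ¬(p1 ⊃ (p2 ∨ p1)) = 4 ⊃ 0 = 1

1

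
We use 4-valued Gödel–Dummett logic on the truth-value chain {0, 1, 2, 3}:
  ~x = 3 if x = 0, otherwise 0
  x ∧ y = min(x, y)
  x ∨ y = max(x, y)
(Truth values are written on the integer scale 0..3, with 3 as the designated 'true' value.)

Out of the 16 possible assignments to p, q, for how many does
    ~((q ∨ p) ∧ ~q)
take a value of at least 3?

p = 0, q = 0 ↦ 3  ≥
p = 0, q = 1 ↦ 3  ≥
p = 0, q = 2 ↦ 3  ≥
p = 0, q = 3 ↦ 3  ≥
p = 1, q = 0 ↦ 0  <
p = 1, q = 1 ↦ 3  ≥
p = 1, q = 2 ↦ 3  ≥
p = 1, q = 3 ↦ 3  ≥
p = 2, q = 0 ↦ 0  <
p = 2, q = 1 ↦ 3  ≥
p = 2, q = 2 ↦ 3  ≥
p = 2, q = 3 ↦ 3  ≥
p = 3, q = 0 ↦ 0  <
p = 3, q = 1 ↦ 3  ≥
p = 3, q = 2 ↦ 3  ≥
p = 3, q = 3 ↦ 3  ≥
So 13 of the 16 assignments meet the threshold.

13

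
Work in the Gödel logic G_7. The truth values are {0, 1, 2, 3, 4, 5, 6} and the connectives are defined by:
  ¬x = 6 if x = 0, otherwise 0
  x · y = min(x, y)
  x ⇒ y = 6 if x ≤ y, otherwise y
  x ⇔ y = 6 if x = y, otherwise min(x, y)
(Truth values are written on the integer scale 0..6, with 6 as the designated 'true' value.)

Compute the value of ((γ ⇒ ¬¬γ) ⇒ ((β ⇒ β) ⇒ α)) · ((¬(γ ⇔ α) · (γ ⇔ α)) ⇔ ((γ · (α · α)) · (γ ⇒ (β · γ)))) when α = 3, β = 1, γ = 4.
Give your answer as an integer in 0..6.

¬γ = ¬4 = 0
¬¬γ = ¬0 = 6
γ ⇒ ¬¬γ = 4 ⇒ 6 = 6
β ⇒ β = 1 ⇒ 1 = 6
(β ⇒ β) ⇒ α = 6 ⇒ 3 = 3
(γ ⇒ ¬¬γ) ⇒ ((β ⇒ β) ⇒ α) = 6 ⇒ 3 = 3
γ ⇔ α = 4 ⇔ 3 = 3
¬(γ ⇔ α) = ¬3 = 0
γ ⇔ α = 4 ⇔ 3 = 3
¬(γ ⇔ α) · (γ ⇔ α) = 0 · 3 = 0
α · α = 3 · 3 = 3
γ · (α · α) = 4 · 3 = 3
β · γ = 1 · 4 = 1
γ ⇒ (β · γ) = 4 ⇒ 1 = 1
(γ · (α · α)) · (γ ⇒ (β · γ)) = 3 · 1 = 1
(¬(γ ⇔ α) · (γ ⇔ α)) ⇔ ((γ · (α · α)) · (γ ⇒ (β · γ))) = 0 ⇔ 1 = 0
((γ ⇒ ¬¬γ) ⇒ ((β ⇒ β) ⇒ α)) · ((¬(γ ⇔ α) · (γ ⇔ α)) ⇔ ((γ · (α · α)) · (γ ⇒ (β · γ)))) = 3 · 0 = 0

0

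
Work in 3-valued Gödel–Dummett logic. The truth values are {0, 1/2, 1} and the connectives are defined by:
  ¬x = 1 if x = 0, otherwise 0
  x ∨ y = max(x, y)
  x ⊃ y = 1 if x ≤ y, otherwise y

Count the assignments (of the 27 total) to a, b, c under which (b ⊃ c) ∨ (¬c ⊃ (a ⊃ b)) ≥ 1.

value 1: 26 assignments (counts)
value 1/2: 1 assignment
So 26 of the 27 assignments meet the threshold.

26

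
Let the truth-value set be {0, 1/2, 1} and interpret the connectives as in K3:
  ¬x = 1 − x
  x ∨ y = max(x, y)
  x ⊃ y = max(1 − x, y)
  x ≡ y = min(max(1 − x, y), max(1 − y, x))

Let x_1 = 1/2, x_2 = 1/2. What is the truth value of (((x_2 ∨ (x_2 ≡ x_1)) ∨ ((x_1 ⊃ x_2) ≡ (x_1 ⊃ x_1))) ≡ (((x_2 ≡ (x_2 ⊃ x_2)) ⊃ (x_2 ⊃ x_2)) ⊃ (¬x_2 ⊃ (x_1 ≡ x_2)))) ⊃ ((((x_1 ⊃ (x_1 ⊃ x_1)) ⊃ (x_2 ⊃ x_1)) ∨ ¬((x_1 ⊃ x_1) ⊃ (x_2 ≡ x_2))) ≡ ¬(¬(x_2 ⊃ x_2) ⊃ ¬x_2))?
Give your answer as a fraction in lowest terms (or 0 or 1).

x_2 ≡ x_1 = 1/2 ≡ 1/2 = 1/2
x_2 ∨ (x_2 ≡ x_1) = 1/2 ∨ 1/2 = 1/2
x_1 ⊃ x_2 = 1/2 ⊃ 1/2 = 1/2
x_1 ⊃ x_1 = 1/2 ⊃ 1/2 = 1/2
(x_1 ⊃ x_2) ≡ (x_1 ⊃ x_1) = 1/2 ≡ 1/2 = 1/2
(x_2 ∨ (x_2 ≡ x_1)) ∨ ((x_1 ⊃ x_2) ≡ (x_1 ⊃ x_1)) = 1/2 ∨ 1/2 = 1/2
x_2 ⊃ x_2 = 1/2 ⊃ 1/2 = 1/2
x_2 ≡ (x_2 ⊃ x_2) = 1/2 ≡ 1/2 = 1/2
x_2 ⊃ x_2 = 1/2 ⊃ 1/2 = 1/2
(x_2 ≡ (x_2 ⊃ x_2)) ⊃ (x_2 ⊃ x_2) = 1/2 ⊃ 1/2 = 1/2
¬x_2 = ¬1/2 = 1/2
x_1 ≡ x_2 = 1/2 ≡ 1/2 = 1/2
¬x_2 ⊃ (x_1 ≡ x_2) = 1/2 ⊃ 1/2 = 1/2
((x_2 ≡ (x_2 ⊃ x_2)) ⊃ (x_2 ⊃ x_2)) ⊃ (¬x_2 ⊃ (x_1 ≡ x_2)) = 1/2 ⊃ 1/2 = 1/2
((x_2 ∨ (x_2 ≡ x_1)) ∨ ((x_1 ⊃ x_2) ≡ (x_1 ⊃ x_1))) ≡ (((x_2 ≡ (x_2 ⊃ x_2)) ⊃ (x_2 ⊃ x_2)) ⊃ (¬x_2 ⊃ (x_1 ≡ x_2))) = 1/2 ≡ 1/2 = 1/2
x_1 ⊃ x_1 = 1/2 ⊃ 1/2 = 1/2
x_1 ⊃ (x_1 ⊃ x_1) = 1/2 ⊃ 1/2 = 1/2
x_2 ⊃ x_1 = 1/2 ⊃ 1/2 = 1/2
(x_1 ⊃ (x_1 ⊃ x_1)) ⊃ (x_2 ⊃ x_1) = 1/2 ⊃ 1/2 = 1/2
x_1 ⊃ x_1 = 1/2 ⊃ 1/2 = 1/2
x_2 ≡ x_2 = 1/2 ≡ 1/2 = 1/2
(x_1 ⊃ x_1) ⊃ (x_2 ≡ x_2) = 1/2 ⊃ 1/2 = 1/2
¬((x_1 ⊃ x_1) ⊃ (x_2 ≡ x_2)) = ¬1/2 = 1/2
((x_1 ⊃ (x_1 ⊃ x_1)) ⊃ (x_2 ⊃ x_1)) ∨ ¬((x_1 ⊃ x_1) ⊃ (x_2 ≡ x_2)) = 1/2 ∨ 1/2 = 1/2
x_2 ⊃ x_2 = 1/2 ⊃ 1/2 = 1/2
¬(x_2 ⊃ x_2) = ¬1/2 = 1/2
¬x_2 = ¬1/2 = 1/2
¬(x_2 ⊃ x_2) ⊃ ¬x_2 = 1/2 ⊃ 1/2 = 1/2
¬(¬(x_2 ⊃ x_2) ⊃ ¬x_2) = ¬1/2 = 1/2
(((x_1 ⊃ (x_1 ⊃ x_1)) ⊃ (x_2 ⊃ x_1)) ∨ ¬((x_1 ⊃ x_1) ⊃ (x_2 ≡ x_2))) ≡ ¬(¬(x_2 ⊃ x_2) ⊃ ¬x_2) = 1/2 ≡ 1/2 = 1/2
(((x_2 ∨ (x_2 ≡ x_1)) ∨ ((x_1 ⊃ x_2) ≡ (x_1 ⊃ x_1))) ≡ (((x_2 ≡ (x_2 ⊃ x_2)) ⊃ (x_2 ⊃ x_2)) ⊃ (¬x_2 ⊃ (x_1 ≡ x_2)))) ⊃ ((((x_1 ⊃ (x_1 ⊃ x_1)) ⊃ (x_2 ⊃ x_1)) ∨ ¬((x_1 ⊃ x_1) ⊃ (x_2 ≡ x_2))) ≡ ¬(¬(x_2 ⊃ x_2) ⊃ ¬x_2)) = 1/2 ⊃ 1/2 = 1/2

1/2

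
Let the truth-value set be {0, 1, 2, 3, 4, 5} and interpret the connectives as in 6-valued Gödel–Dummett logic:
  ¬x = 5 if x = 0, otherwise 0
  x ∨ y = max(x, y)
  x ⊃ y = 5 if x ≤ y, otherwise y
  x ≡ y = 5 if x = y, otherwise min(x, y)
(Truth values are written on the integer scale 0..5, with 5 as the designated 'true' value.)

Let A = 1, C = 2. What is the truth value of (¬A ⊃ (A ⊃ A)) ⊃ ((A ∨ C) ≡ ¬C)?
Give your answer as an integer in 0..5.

¬A = ¬1 = 0
A ⊃ A = 1 ⊃ 1 = 5
¬A ⊃ (A ⊃ A) = 0 ⊃ 5 = 5
A ∨ C = 1 ∨ 2 = 2
¬C = ¬2 = 0
(A ∨ C) ≡ ¬C = 2 ≡ 0 = 0
(¬A ⊃ (A ⊃ A)) ⊃ ((A ∨ C) ≡ ¬C) = 5 ⊃ 0 = 0

0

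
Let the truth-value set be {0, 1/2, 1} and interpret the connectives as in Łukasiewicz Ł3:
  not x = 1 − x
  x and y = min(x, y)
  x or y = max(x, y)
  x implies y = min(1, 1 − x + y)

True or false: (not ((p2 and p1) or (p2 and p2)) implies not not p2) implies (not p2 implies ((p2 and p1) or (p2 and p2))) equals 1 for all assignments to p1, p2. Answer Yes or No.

Yes

p1 = 0, p2 = 0 ↦ 1
p1 = 0, p2 = 1/2 ↦ 1
p1 = 0, p2 = 1 ↦ 1
p1 = 1/2, p2 = 0 ↦ 1
p1 = 1/2, p2 = 1/2 ↦ 1
p1 = 1/2, p2 = 1 ↦ 1
p1 = 1, p2 = 0 ↦ 1
p1 = 1, p2 = 1/2 ↦ 1
p1 = 1, p2 = 1 ↦ 1
Every assignment gives a value ≥ 1.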